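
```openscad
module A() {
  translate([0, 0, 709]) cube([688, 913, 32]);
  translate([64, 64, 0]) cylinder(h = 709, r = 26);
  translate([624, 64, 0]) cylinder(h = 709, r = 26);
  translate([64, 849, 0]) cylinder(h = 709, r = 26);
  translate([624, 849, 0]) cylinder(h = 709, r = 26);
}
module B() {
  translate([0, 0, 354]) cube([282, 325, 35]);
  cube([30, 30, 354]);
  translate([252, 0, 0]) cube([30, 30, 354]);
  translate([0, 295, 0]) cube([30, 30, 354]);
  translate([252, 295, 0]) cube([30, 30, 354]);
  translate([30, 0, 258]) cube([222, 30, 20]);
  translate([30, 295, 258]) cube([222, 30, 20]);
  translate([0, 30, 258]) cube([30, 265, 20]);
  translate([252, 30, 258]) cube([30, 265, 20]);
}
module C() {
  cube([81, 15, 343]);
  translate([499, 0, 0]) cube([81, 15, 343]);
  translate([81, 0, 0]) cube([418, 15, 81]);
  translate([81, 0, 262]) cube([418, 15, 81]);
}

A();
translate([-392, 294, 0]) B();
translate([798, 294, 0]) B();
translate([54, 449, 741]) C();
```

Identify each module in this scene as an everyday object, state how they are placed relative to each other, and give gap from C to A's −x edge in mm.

A is a table. B is a stool. C is a picture frame. Two stools sit around the table at the −x, +x sides. The picture frame is on top of the table, centred. The gap from the picture frame to the table's −x edge is 54 mm.

The picture frame's min-x is at 54; the table's min-x is 0; gap = 54 mm.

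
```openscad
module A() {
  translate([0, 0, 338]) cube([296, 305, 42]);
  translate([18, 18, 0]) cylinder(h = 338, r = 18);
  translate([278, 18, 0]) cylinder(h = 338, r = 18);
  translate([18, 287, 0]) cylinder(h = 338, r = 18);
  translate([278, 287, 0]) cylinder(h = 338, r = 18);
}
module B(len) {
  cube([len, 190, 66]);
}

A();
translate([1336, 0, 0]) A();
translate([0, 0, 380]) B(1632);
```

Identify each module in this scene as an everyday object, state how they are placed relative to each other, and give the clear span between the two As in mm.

Second stool starts at x = 1336; first ends at x = 296; clear span = 1336 − 296 = 1040 mm.

A is a stool. B is a beam. A beam spans the tops of two stools. The clear span between the two stools is 1040 mm.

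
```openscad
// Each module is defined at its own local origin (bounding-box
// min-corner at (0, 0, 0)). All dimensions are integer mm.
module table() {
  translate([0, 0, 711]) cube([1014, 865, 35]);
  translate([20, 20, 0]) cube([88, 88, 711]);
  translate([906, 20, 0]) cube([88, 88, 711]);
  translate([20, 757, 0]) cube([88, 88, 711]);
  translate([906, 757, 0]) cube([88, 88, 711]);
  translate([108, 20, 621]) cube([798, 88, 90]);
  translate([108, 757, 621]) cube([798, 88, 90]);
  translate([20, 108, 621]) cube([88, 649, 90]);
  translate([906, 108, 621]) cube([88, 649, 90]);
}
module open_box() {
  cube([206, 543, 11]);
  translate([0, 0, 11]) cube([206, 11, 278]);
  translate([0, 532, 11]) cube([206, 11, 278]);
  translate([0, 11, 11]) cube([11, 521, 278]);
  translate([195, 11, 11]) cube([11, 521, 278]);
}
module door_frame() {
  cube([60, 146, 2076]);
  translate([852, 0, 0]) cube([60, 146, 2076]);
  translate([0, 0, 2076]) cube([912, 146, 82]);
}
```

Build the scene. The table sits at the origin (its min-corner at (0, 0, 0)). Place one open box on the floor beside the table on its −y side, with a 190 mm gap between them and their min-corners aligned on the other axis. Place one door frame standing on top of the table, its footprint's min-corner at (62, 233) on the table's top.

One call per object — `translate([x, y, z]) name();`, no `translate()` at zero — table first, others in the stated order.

table();
translate([0, -733, 0]) open_box();
translate([62, 233, 746]) door_frame();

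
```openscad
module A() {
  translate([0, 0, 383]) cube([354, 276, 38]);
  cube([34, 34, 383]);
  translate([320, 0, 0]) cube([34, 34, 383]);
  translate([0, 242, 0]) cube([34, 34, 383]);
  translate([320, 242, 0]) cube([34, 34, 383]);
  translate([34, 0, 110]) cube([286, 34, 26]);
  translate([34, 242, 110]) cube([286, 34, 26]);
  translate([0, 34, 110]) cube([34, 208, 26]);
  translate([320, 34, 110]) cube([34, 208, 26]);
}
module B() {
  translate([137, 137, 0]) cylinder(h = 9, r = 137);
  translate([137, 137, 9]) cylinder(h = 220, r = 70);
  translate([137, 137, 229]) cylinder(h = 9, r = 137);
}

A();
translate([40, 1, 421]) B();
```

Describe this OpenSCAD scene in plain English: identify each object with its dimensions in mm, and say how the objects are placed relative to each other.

A is a four-legged stool. The seat is a 354×276×38 mm slab whose top surface is at z = 421 mm; four square legs, each 34×34 mm in cross-section, run from the floor (z = 0) to the underside of the seat, each flush with a corner of the seat. Four stretchers, 34 mm wide and 26 mm tall, connect adjacent legs with their undersides at z = 110 mm, each running between the inner faces of the legs it joins and aligned with the legs' outer faces on the other axis.

B is a spool: two coaxial disc flanges of radius 137 mm and thickness 9 mm, joined by a core cylinder of radius 70 mm and height 220 mm. The lower flange rests on z = 0 and the three cylinders share a vertical axis.

The spool is on top of the stool, centred.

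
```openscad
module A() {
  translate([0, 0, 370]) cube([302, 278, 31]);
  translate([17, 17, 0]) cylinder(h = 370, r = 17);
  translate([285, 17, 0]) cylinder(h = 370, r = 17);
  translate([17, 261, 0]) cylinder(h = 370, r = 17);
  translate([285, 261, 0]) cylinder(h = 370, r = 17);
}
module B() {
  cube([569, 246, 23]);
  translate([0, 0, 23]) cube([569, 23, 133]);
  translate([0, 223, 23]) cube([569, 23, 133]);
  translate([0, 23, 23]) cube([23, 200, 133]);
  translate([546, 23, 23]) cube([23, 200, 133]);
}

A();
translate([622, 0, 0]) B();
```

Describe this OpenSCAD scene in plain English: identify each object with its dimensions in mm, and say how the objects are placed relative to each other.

A is a simple wooden stool: a rectangular seat 302 mm (x) by 278 mm (y), 31 mm thick, top face at z = 401 mm, on four round legs, each 34 mm in diameter. The legs rest on z = 0, each leg's axis is inset half a diameter from the nearest pair of seat edges (so the leg's bounding box is flush with the corner).

B is an open-topped rectangular box: outside dimensions 569×246×156 mm, with a uniform wall and base thickness of 23 mm. The base is a full 569×246 slab on the floor; four walls sit on top of the base. The front and back walls (the −y and +y sides) span the full width; the two side walls fit between them.

The open box is on the floor beside the stool on its +x side.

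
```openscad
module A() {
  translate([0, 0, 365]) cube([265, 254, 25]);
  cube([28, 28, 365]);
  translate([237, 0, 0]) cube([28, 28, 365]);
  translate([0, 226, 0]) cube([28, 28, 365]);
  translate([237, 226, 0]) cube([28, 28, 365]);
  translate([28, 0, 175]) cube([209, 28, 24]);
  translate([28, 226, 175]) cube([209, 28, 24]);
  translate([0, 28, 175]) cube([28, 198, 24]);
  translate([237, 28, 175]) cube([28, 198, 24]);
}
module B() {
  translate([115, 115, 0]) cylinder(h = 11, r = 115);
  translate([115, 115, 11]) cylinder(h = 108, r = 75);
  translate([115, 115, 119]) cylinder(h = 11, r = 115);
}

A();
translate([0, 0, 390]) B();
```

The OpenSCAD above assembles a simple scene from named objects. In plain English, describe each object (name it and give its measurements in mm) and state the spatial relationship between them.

A is a four-legged stool. The seat is a 265×254×25 mm slab whose top surface is at z = 390 mm; four square legs, each 28×28 mm in cross-section, run from the floor (z = 0) to the underside of the seat, each flush with a corner of the seat. Four stretchers, 28 mm wide and 24 mm tall, connect adjacent legs with their undersides at z = 175 mm, each running between the inner faces of the legs it joins and aligned with the legs' outer faces on the other axis.

B is a spool: two coaxial disc flanges of radius 115 mm and thickness 11 mm, joined by a core cylinder of radius 75 mm and height 108 mm. The lower flange rests on z = 0 and the three cylinders share a vertical axis.

The spool is on top of the stool.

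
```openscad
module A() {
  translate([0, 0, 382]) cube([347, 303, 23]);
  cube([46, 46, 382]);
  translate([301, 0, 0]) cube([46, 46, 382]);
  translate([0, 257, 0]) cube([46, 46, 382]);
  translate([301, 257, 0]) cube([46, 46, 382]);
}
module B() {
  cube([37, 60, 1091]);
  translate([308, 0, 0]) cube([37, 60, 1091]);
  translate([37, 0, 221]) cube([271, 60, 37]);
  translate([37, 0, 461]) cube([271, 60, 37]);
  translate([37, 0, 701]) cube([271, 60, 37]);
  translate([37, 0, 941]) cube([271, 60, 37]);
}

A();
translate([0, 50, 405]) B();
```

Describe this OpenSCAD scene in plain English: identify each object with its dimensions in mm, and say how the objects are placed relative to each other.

A is a simple wooden stool: a rectangular seat 347 mm (x) by 303 mm (y), 23 mm thick, top face at z = 405 mm, on four square legs, each 46×46 mm in cross-section. The legs rest on z = 0, each flush with a corner of the seat.

B is a wooden ladder with two side rails of 37×60 mm section and 1091 mm height, set 345 mm apart overall. Between them run 4 rectangular rungs (60 mm deep, 37 mm thick), front faces flush with the rails' −y face. The bottom of the first rung is 221 mm above the floor and each subsequent rung is 240 mm higher than the one below.

The ladder is on top of the stool.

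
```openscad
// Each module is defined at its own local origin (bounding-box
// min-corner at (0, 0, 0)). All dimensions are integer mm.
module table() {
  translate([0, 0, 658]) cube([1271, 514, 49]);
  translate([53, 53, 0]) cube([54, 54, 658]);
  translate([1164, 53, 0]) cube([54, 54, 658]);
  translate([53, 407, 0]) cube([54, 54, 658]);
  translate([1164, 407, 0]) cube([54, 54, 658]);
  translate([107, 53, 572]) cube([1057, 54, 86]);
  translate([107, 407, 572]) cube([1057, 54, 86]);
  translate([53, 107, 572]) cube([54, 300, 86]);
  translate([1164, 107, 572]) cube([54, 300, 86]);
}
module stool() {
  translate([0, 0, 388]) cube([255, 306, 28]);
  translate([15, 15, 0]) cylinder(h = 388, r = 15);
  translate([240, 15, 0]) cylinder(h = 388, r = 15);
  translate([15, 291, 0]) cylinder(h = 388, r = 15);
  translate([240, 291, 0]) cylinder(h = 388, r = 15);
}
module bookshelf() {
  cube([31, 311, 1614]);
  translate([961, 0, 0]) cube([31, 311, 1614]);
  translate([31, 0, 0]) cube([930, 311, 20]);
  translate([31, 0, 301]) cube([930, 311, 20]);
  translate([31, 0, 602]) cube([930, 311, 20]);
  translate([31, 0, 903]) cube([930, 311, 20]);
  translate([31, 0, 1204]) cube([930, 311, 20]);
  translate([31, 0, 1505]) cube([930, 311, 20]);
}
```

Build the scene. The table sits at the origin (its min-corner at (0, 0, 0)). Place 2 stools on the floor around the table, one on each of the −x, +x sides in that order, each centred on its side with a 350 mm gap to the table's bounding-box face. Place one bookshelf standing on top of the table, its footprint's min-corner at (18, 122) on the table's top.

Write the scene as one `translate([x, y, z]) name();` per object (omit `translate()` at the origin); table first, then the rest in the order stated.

table();
translate([-605, 104, 0]) stool();
translate([1621, 104, 0]) stool();
translate([18, 122, 707]) bookshelf();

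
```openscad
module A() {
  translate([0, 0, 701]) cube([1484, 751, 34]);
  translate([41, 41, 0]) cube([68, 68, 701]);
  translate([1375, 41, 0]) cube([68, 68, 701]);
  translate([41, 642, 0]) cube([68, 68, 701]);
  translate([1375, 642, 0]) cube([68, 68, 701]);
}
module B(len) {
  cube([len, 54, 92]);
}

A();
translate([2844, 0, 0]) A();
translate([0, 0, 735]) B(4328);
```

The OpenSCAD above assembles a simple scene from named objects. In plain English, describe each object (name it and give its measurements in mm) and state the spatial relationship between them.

A is a table with a 1484×751 mm rectangular top, 34 mm thick, top surface at z = 735 mm, supported by four 68×68 mm square legs, each inset 41 mm from the nearest pair of top edges, running from the floor.

B is a rectangular beam 4328 mm long (x), 54 mm deep (y), 92 mm thick (z).

The beam spans the tops of two tables placed 1360 mm apart, resting at z = 735 mm.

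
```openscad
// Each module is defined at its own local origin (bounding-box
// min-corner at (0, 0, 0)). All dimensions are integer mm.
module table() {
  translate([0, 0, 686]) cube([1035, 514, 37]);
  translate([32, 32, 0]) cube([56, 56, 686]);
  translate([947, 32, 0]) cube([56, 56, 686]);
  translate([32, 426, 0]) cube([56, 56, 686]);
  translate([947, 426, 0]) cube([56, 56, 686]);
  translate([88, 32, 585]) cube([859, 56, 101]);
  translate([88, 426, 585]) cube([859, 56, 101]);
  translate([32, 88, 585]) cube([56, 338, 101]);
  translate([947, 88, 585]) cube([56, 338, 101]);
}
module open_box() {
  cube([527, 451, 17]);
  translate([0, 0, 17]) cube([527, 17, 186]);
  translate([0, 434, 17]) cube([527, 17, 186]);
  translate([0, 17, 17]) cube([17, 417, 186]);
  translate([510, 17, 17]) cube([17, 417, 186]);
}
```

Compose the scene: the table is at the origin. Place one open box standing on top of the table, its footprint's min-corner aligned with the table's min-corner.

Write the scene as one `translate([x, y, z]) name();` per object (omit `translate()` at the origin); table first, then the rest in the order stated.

table();
translate([0, 0, 723]) open_box();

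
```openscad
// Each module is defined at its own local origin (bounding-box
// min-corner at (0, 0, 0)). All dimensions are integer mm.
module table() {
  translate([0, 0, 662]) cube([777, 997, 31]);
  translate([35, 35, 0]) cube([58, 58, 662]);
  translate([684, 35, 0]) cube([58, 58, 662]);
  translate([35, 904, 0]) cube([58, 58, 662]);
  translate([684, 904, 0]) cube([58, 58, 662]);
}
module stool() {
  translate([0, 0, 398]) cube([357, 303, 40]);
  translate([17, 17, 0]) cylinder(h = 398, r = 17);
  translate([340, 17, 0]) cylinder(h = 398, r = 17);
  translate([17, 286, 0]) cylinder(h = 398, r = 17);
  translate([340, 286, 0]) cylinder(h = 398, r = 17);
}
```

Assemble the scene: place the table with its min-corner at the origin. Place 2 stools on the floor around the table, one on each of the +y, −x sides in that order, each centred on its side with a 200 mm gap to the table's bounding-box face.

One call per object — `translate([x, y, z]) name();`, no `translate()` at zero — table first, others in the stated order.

table();
translate([210, 1197, 0]) stool();
translate([-557, 347, 0]) stool();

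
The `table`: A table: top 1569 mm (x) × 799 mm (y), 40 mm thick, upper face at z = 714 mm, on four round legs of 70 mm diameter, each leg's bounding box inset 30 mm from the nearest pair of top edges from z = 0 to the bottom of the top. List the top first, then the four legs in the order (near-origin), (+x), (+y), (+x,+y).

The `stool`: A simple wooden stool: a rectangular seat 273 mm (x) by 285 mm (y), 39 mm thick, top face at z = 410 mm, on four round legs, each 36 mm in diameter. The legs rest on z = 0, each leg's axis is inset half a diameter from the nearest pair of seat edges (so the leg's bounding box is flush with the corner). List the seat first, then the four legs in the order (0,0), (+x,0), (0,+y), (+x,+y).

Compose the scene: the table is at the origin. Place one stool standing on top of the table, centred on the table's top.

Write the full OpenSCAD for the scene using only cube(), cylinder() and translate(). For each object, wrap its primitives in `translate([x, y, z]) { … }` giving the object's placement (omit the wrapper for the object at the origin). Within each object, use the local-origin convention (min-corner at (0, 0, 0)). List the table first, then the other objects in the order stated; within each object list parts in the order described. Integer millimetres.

translate([0, 0, 674]) cube([1569, 799, 40]);
translate([65, 65, 0]) cylinder(h = 674, r = 35);
translate([1504, 65, 0]) cylinder(h = 674, r = 35);
translate([65, 734, 0]) cylinder(h = 674, r = 35);
translate([1504, 734, 0]) cylinder(h = 674, r = 35);
translate([648, 257, 714]) {
  translate([0, 0, 371]) cube([273, 285, 39]);
  translate([18, 18, 0]) cylinder(h = 371, r = 18);
  translate([255, 18, 0]) cylinder(h = 371, r = 18);
  translate([18, 267, 0]) cylinder(h = 371, r = 18);
  translate([255, 267, 0]) cylinder(h = 371, r = 18);
}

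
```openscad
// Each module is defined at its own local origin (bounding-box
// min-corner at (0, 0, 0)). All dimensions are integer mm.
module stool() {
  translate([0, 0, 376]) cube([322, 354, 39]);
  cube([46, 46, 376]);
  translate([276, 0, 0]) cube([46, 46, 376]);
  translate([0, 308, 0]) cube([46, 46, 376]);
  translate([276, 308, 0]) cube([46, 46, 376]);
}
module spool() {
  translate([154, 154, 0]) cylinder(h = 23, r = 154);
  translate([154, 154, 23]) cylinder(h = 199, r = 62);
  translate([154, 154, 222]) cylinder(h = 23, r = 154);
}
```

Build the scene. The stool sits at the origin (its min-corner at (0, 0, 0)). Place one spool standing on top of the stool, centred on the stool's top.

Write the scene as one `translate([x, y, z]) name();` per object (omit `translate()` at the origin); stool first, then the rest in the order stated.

stool();
translate([7, 23, 415]) spool();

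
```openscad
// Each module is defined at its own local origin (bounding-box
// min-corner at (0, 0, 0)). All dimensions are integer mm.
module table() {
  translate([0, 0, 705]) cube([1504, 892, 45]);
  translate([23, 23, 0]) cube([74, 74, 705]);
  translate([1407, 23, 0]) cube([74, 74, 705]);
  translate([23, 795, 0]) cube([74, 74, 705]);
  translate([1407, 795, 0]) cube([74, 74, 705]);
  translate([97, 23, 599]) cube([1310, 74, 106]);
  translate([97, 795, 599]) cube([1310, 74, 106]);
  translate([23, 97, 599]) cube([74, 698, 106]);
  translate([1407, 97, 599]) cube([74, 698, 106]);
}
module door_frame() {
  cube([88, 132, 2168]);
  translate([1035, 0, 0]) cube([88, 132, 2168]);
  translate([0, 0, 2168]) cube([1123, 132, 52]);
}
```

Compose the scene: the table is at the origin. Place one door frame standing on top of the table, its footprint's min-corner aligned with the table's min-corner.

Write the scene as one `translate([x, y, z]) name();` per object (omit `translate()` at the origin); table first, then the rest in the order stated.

table();
translate([0, 0, 750]) door_frame();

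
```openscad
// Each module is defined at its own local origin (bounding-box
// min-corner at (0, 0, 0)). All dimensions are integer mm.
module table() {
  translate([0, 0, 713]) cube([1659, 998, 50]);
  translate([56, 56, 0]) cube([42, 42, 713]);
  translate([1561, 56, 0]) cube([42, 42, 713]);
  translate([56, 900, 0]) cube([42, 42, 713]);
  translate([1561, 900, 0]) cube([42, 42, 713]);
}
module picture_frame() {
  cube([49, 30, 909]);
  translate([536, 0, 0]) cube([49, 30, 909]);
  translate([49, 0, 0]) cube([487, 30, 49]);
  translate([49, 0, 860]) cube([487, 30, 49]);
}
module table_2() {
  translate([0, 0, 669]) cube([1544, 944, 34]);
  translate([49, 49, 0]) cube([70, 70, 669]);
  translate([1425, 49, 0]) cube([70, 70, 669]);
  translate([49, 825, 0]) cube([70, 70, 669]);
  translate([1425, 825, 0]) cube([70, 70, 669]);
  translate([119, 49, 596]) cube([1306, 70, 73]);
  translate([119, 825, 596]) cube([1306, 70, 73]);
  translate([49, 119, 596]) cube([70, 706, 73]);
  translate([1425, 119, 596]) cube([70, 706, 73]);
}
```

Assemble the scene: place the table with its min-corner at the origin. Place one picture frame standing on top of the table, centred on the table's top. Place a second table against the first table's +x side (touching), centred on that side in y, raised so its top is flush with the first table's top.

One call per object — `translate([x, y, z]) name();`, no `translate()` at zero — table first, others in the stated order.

table();
translate([537, 484, 763]) picture_frame();
translate([1659, 27, 60]) table_2();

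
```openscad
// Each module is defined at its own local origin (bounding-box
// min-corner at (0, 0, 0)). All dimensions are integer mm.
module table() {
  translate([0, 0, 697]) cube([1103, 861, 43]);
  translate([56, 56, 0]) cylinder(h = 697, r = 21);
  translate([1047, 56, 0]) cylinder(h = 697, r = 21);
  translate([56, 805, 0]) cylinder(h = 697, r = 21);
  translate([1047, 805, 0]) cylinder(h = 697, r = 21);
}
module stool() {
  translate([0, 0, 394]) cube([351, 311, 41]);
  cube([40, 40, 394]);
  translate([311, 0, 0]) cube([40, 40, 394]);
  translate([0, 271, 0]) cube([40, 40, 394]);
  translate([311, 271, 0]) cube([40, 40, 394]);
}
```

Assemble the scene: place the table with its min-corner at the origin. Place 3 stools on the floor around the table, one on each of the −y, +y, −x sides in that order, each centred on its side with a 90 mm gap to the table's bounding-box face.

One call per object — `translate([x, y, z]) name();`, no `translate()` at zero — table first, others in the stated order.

table();
translate([376, -401, 0]) stool();
translate([376, 951, 0]) stool();
translate([-441, 275, 0]) stool();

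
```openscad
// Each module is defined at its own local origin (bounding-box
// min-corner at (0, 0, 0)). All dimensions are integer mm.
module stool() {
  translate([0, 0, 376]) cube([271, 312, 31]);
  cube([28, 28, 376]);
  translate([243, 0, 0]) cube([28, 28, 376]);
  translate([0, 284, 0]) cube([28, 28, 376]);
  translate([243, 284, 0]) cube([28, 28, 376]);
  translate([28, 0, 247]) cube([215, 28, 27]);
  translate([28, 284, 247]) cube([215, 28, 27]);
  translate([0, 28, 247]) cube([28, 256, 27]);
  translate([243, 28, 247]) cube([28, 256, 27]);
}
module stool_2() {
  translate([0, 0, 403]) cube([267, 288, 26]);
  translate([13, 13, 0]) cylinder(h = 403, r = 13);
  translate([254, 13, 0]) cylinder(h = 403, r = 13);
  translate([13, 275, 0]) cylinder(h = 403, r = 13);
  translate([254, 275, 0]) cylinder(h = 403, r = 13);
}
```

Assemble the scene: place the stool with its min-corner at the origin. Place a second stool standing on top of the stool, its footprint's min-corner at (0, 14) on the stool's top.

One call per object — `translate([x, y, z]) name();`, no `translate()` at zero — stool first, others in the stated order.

stool();
translate([0, 14, 407]) stool_2();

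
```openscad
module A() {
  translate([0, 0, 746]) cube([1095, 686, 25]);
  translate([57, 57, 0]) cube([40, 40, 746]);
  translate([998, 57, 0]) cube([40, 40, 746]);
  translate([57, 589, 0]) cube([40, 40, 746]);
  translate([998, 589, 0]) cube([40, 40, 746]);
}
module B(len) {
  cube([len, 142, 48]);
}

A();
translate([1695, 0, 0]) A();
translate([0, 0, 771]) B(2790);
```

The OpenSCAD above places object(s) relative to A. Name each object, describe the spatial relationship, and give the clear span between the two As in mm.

A is a table. B is a beam. A beam spans the tops of two tables. The clear span between the two tables is 600 mm.

Second table starts at x = 1695; first ends at x = 1095; clear span = 1695 − 1095 = 600 mm.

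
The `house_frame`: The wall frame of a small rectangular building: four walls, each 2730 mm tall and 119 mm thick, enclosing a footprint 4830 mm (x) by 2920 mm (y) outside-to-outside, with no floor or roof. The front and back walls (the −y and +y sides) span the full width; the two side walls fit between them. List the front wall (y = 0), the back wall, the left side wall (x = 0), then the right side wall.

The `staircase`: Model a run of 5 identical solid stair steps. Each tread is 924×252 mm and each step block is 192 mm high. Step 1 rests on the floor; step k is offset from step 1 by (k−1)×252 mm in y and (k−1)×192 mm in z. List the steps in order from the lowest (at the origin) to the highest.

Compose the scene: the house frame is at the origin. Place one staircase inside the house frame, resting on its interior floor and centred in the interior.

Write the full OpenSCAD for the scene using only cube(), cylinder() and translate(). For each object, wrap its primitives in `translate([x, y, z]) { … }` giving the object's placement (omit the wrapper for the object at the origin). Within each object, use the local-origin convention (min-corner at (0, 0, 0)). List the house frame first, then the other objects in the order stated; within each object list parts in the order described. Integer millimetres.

cube([4830, 119, 2730]);
translate([0, 2801, 0]) cube([4830, 119, 2730]);
translate([0, 119, 0]) cube([119, 2682, 2730]);
translate([4711, 119, 0]) cube([119, 2682, 2730]);
translate([1953, 830, 0]) {
  cube([924, 252, 192]);
  translate([0, 252, 192]) cube([924, 252, 192]);
  translate([0, 504, 384]) cube([924, 252, 192]);
  translate([0, 756, 576]) cube([924, 252, 192]);
  translate([0, 1008, 768]) cube([924, 252, 192]);
}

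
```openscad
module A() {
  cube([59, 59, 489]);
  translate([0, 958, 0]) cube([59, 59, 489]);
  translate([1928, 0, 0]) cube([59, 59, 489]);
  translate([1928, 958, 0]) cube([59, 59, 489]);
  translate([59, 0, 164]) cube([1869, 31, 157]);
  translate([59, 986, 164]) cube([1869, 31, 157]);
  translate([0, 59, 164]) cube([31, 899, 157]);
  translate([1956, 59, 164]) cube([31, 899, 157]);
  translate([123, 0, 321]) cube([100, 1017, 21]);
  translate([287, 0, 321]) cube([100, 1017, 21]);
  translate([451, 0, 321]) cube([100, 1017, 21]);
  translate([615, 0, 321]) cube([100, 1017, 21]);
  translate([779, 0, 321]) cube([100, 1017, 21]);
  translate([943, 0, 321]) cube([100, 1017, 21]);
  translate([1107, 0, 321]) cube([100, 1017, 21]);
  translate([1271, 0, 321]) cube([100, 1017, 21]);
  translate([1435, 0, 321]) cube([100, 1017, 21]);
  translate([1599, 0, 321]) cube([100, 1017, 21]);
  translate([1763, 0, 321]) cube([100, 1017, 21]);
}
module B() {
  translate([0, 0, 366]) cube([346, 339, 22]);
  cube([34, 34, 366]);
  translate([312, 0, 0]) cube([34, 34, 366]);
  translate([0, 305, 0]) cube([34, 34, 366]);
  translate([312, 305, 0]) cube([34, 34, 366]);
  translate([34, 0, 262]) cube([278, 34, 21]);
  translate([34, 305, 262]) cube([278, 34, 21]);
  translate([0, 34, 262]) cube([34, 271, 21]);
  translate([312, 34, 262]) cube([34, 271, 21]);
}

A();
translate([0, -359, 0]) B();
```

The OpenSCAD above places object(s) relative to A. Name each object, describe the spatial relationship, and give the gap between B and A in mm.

The stool's nearest face is 20 mm from the bed frame's −y face.

A is a bed frame. B is a stool. The stool is on the floor beside the bed frame on its −y side. The gap between the stool and the bed frame is 20 mm.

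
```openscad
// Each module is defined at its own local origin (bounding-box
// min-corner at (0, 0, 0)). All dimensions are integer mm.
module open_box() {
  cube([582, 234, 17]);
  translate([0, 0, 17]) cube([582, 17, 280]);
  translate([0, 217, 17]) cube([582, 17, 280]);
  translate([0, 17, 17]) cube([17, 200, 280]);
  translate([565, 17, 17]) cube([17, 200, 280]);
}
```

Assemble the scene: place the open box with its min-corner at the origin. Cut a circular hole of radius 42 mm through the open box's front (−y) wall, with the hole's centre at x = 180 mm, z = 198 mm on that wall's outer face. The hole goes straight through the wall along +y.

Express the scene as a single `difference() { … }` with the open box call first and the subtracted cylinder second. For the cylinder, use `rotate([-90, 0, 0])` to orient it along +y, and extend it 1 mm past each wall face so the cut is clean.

difference() {
  open_box();
  translate([180, -1, 198]) rotate([-90, 0, 0]) cylinder(h = 19, r = 42);
}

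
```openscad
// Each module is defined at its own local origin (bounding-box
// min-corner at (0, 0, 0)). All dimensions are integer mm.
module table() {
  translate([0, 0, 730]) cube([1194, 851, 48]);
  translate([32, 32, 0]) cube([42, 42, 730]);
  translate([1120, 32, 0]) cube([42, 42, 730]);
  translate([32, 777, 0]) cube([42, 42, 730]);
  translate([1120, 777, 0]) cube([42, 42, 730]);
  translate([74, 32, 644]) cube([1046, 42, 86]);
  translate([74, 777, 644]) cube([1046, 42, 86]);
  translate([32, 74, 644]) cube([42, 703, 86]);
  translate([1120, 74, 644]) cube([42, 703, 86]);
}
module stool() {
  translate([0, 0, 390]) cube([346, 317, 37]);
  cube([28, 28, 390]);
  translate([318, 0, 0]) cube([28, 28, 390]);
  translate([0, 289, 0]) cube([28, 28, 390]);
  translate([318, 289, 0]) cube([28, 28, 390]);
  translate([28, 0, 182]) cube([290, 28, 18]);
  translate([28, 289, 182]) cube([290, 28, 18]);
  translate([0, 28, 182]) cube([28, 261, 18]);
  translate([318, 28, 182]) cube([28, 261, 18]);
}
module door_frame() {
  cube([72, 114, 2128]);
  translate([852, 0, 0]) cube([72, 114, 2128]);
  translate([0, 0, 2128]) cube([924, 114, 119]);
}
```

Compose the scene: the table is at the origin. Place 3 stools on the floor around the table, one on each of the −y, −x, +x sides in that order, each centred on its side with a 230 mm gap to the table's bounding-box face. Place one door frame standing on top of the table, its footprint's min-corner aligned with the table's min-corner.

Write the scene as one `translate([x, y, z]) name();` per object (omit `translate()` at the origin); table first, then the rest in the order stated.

table();
translate([424, -547, 0]) stool();
translate([-576, 267, 0]) stool();
translate([1424, 267, 0]) stool();
translate([0, 0, 778]) door_frame();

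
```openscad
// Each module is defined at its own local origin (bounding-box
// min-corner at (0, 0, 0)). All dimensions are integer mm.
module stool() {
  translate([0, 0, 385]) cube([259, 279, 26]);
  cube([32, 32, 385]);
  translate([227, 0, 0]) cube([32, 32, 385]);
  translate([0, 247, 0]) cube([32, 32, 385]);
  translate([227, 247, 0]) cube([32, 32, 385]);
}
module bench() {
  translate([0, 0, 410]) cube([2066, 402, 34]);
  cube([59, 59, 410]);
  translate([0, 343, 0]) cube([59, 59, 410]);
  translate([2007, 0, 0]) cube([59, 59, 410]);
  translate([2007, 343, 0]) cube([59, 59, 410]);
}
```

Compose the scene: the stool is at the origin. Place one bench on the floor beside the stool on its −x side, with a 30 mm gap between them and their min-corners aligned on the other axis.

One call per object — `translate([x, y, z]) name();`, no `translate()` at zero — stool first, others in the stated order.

stool();
translate([-2096, 0, 0]) bench();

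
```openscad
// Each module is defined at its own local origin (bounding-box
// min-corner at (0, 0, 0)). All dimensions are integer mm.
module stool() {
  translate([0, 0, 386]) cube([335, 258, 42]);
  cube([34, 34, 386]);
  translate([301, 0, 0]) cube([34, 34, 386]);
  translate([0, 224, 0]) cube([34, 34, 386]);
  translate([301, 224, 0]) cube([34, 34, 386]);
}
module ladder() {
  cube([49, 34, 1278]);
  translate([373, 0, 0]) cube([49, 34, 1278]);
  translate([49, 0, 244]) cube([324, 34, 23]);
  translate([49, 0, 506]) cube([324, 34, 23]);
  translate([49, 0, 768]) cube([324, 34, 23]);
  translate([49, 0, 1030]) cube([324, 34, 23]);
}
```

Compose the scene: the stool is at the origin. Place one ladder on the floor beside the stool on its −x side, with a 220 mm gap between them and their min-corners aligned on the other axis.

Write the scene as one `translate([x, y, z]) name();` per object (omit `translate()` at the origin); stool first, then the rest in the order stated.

stool();
translate([-642, 0, 0]) ladder();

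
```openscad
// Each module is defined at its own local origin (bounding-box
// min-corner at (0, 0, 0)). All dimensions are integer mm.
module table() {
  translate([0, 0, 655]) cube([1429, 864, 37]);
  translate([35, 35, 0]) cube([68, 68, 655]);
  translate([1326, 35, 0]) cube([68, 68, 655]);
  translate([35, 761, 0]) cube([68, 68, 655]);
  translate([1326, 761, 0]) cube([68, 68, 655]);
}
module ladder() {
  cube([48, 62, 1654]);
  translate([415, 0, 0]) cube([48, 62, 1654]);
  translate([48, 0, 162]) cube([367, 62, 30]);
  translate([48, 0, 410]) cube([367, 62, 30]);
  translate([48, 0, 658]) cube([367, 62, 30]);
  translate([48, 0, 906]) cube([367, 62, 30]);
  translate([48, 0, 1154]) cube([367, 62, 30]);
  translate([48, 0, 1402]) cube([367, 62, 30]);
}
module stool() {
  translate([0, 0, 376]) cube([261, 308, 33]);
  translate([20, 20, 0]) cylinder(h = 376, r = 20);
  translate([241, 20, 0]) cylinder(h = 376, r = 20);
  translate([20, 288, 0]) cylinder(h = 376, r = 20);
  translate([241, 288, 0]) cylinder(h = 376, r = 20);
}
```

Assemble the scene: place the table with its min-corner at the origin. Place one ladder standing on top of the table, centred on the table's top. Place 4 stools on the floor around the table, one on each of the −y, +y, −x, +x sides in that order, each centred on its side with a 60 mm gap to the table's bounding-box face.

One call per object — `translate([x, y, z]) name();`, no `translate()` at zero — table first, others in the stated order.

table();
translate([483, 401, 692]) ladder();
translate([584, -368, 0]) stool();
translate([584, 924, 0]) stool();
translate([-321, 278, 0]) stool();
translate([1489, 278, 0]) stool();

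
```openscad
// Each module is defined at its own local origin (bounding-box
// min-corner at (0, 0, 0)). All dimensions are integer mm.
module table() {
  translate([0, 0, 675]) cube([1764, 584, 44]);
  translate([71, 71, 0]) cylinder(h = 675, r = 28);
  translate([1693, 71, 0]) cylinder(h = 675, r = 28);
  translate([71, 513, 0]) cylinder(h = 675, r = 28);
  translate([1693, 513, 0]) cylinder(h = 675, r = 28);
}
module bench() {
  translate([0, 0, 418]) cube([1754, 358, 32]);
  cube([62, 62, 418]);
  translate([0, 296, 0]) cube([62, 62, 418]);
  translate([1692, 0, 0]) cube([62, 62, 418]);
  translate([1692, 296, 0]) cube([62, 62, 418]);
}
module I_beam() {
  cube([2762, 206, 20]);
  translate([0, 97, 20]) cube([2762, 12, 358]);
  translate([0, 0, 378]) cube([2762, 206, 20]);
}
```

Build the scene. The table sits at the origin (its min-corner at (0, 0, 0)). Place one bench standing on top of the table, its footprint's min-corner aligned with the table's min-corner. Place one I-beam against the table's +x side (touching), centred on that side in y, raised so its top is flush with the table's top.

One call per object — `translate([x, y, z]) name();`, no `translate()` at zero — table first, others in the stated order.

table();
translate([0, 0, 719]) bench();
translate([1764, 189, 321]) I_beam();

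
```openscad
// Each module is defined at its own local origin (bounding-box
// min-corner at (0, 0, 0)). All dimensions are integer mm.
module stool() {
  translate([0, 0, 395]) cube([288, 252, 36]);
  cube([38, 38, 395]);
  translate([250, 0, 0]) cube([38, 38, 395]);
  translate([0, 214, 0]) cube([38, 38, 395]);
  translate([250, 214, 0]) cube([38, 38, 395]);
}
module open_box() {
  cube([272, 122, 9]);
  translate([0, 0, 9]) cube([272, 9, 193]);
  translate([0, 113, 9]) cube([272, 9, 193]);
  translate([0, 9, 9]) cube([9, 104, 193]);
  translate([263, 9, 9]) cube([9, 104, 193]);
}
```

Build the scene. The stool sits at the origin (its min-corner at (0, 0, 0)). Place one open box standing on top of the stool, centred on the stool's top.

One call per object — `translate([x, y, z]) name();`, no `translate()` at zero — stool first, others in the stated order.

stool();
translate([8, 65, 431]) open_box();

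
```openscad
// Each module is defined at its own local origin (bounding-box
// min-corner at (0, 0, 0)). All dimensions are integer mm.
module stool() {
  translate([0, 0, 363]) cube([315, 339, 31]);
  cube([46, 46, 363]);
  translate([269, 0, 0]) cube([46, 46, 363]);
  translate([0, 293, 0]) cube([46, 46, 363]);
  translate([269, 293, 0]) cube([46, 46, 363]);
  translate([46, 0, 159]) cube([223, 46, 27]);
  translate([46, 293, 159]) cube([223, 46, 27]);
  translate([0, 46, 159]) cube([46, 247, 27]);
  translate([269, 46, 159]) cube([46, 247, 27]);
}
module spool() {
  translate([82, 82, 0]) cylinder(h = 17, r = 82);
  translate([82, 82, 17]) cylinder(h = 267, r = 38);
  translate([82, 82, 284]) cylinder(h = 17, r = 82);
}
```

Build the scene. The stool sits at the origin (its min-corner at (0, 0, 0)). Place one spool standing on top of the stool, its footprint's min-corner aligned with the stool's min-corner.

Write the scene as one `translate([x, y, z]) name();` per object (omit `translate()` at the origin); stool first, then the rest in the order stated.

stool();
translate([0, 0, 394]) spool();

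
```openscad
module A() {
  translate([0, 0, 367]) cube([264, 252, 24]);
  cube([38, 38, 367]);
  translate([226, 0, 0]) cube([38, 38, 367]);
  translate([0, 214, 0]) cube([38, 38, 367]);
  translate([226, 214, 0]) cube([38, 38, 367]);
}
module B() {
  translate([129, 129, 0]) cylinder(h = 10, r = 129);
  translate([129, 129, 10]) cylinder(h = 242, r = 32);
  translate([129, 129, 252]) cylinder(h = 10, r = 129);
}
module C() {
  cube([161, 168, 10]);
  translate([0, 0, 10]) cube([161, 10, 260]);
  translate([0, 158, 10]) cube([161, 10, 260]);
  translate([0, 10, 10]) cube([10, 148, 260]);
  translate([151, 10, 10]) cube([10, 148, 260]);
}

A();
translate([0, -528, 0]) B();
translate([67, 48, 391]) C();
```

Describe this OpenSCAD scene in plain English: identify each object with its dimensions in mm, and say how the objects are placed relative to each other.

A is a four-legged stool. The seat is a 264×252×24 mm slab whose top surface is at z = 391 mm; four square legs, each 38×38 mm in cross-section, run from the floor (z = 0) to the underside of the seat, each flush with a corner of the seat.

B is a spool: two coaxial disc flanges of radius 129 mm and thickness 10 mm, joined by a core cylinder of radius 32 mm and height 242 mm. The lower flange rests on z = 0 and the three cylinders share a vertical axis.

C is an open-topped rectangular box: outside dimensions 161×168×270 mm, with a uniform wall and base thickness of 10 mm. The base is a full 161×168 slab on the floor; four walls sit on top of the base. The front and back walls (the −y and +y sides) span the full width; the two side walls fit between them.

The spool is on the floor beside the stool on its −y side. The open box is on top of the stool.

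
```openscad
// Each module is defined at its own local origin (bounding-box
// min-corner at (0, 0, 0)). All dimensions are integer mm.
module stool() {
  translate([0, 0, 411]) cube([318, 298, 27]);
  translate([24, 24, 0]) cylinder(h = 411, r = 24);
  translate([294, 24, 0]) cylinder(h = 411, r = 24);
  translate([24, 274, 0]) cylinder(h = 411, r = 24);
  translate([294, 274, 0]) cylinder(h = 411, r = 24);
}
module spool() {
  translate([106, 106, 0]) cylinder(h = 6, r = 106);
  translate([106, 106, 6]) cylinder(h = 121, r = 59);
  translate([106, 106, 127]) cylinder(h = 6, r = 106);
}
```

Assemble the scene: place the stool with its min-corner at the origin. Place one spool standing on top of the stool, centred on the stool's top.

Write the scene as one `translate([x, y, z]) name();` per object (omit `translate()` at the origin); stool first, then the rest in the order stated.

stool();
translate([53, 43, 438]) spool();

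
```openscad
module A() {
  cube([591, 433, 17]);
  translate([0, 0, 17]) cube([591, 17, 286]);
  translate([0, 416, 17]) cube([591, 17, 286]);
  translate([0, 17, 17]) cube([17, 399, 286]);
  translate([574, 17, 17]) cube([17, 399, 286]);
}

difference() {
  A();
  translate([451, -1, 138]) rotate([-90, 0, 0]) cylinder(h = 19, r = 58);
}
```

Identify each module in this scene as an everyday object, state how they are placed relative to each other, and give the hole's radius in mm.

A is an open box. The open box has a circular hole through its front wall. The hole's radius is 58 mm.

The subtracted cylinder has r = 58 mm.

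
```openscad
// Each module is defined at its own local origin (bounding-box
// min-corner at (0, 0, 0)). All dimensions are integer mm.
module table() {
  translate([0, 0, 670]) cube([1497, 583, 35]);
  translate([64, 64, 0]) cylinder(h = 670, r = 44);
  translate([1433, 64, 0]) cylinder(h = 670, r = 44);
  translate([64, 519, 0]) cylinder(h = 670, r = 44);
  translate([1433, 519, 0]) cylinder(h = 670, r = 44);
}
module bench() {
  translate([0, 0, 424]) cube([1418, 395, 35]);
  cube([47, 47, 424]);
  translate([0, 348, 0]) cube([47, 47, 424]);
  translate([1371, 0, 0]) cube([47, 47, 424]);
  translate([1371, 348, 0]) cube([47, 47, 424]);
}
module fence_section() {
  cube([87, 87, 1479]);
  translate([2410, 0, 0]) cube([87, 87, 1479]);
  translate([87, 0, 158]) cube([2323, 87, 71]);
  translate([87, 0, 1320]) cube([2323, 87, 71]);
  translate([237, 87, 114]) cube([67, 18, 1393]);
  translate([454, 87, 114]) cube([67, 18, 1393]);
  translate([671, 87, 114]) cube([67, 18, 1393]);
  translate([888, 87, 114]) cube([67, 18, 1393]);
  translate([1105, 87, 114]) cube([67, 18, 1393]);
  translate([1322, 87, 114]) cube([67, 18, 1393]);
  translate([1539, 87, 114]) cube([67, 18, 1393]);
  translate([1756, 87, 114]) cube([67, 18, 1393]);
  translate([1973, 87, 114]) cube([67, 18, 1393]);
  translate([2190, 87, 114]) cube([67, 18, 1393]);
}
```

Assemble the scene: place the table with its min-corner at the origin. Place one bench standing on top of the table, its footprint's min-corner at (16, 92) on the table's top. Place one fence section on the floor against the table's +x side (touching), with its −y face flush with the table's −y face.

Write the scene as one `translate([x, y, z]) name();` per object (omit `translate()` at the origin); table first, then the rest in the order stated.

table();
translate([16, 92, 705]) bench();
translate([1497, 0, 0]) fence_section();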